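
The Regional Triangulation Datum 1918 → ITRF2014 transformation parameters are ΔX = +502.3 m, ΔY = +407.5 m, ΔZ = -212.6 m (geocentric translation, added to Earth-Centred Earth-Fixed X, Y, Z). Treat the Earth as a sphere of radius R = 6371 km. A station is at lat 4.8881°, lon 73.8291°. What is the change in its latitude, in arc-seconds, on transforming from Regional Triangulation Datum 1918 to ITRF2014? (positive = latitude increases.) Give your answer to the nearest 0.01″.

Δφ = -8.32″

sin φ = 0.085210, cos φ = 0.996363, sin λ = 0.960435, cos λ = 0.278503.
North component: ΔN = −sin φ cos λ·ΔX − sin φ sin λ·ΔY + cos φ·ΔZ = −(0.085210)(0.278503)(502.3) − (0.085210)(0.960435)(407.5) + (0.996363)(-212.6) = -257.10 m.
1° of latitude spans πR/180 = 111195 m, so Δφ = -257.10 / 111195 × 3600 = -8.324″.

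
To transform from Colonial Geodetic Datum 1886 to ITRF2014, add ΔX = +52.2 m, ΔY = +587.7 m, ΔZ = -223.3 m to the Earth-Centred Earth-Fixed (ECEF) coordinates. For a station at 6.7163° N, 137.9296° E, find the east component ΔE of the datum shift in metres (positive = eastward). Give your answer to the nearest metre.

ΔE = -471 m

The local east axis at (φ, λ) is (−sin λ, cos λ, 0), so ΔE = −sin(137.9296°)·52.2 + cos(137.9296°)·587.7 = -471.24 m.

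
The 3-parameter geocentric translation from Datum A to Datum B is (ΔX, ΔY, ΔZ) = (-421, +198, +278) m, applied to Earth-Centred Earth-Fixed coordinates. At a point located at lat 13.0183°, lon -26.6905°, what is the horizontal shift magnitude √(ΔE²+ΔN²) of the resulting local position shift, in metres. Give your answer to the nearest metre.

At φ = 13.0183°, λ = -26.6905°: sin φ = 0.225262, cos φ = 0.974298, sin λ = -0.449171, cos λ = 0.893446.
ΔE = −sin λ·ΔX + cos λ·ΔY = −(-0.449171)·(-421) + (0.893446)·(198) = -12.20 m.
ΔN = −sin φ cos λ·ΔX − sin φ sin λ·ΔY + cos φ·ΔZ = −(0.225262)(0.893446)(-421) − (0.225262)(-0.449171)(198) + (0.974298)(278) = 375.62 m.
Horizontal magnitude = √(ΔE² + ΔN²) = √((-12.20)² + 375.62²) = 375.82 m.

376 m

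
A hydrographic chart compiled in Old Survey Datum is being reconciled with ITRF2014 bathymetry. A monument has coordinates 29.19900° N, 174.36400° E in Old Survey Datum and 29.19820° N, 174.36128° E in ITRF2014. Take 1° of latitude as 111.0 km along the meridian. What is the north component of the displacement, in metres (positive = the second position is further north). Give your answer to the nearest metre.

Δφ = 29.19820° − 29.19900° = -0.00080°; Δλ = 174.36128° − 174.36400° = -0.00272°.
ΔN = Δφ × 111000 = -88.8 m; ΔE = Δλ × 111000 × cos(29.19900°) = -0.00272 × 111000 × 0.872931 = -263.6 m.

ΔN = -89 m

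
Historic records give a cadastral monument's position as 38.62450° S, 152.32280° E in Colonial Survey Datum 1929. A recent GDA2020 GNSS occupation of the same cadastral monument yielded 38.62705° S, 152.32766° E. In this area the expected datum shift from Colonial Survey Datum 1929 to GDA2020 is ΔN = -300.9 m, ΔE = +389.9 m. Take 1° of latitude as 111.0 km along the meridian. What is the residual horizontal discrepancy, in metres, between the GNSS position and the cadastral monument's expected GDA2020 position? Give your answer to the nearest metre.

36 m

Observed coordinate differences: Δφ = -0.00255°, Δλ = +0.00486°.
Converting to metres (1° lat = 111000 m, cos φ = 0.781254): observed ΔN = -283.0 m, observed ΔE = 421.5 m.
Subtracting the expected shift leaves a residual of -283.0 − (-300.9) = 17.9 m north and 421.5 − (389.9) = 31.6 m east.
Residual distance = √(17.9² + 31.6²) = 36.3 m.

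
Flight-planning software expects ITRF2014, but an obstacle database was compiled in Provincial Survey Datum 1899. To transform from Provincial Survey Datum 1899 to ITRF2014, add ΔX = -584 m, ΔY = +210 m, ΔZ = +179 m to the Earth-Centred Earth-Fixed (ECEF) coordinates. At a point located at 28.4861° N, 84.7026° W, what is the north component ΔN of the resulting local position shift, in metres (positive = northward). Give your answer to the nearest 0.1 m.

The local north axis is (−sin φ cos λ, −sin φ sin λ, cos φ), giving ΔN = 25.716 + 99.731 + 157.329 = 282.78 m.

ΔN = 282.8 m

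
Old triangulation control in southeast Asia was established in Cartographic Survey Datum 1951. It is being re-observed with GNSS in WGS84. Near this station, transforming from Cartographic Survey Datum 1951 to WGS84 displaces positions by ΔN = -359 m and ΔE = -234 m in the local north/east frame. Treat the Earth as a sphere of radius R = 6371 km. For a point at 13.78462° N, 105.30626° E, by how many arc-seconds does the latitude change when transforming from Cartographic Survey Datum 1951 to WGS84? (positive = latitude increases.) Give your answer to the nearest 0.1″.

Δφ = -11.6″

On a sphere of radius R, 1 rad of latitude = R, so Δφ = ΔN / R = -359.0 / 6371000 = -5.6349e-05 rad = -11.623″.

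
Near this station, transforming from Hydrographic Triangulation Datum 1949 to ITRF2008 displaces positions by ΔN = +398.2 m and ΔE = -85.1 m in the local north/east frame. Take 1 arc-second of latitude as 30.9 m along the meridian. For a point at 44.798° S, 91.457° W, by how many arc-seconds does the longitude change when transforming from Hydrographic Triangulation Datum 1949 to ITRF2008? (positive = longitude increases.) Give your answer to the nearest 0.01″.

At latitude -44.798°, cos φ = 0.709595.
1″ of longitude at this latitude = 30.90 × cos φ = 21.9265 m, so Δλ = -85.1 / 21.9265 = -3.881″.

Δλ = -3.88″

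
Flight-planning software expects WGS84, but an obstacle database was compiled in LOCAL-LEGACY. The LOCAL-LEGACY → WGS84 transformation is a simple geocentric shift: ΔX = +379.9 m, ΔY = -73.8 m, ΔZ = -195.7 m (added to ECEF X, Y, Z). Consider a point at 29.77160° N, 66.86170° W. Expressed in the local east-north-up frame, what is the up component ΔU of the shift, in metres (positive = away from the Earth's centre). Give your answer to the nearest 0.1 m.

ΔU = 91.3 m

The local up (radial) axis is (cos φ cos λ, cos φ sin λ, sin φ), giving ΔU = 129.579 + 58.906 − 97.174 = 91.31 m.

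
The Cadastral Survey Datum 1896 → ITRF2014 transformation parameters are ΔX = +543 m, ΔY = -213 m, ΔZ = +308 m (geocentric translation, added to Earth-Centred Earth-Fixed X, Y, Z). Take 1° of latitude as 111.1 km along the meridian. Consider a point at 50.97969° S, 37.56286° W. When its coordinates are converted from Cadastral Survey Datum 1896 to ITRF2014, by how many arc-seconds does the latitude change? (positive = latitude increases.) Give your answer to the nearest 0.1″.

Δφ = 20.4″

sin φ = -0.776923, cos φ = 0.629596, sin λ = -0.609631, cos λ = 0.792685.
North component: ΔN = −sin φ cos λ·ΔX − sin φ sin λ·ΔY + cos φ·ΔZ = −(-0.776923)(0.792685)(543) − (-0.776923)(-0.609631)(-213) + (0.629596)(308) = 629.21 m.
1° of latitude spans 111100 m, so Δφ = 629.21 / 111100 × 3600 = 20.388″.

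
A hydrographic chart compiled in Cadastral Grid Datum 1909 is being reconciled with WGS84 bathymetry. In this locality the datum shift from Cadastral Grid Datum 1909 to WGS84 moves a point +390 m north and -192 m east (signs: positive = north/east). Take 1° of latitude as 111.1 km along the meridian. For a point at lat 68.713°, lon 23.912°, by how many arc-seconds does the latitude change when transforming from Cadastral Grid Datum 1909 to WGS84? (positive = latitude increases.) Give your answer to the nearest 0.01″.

1° of latitude = 111.1 km, so Δφ = 390.0 / 111100 = 0.0035104° = 12.637″.

Δφ = 12.64″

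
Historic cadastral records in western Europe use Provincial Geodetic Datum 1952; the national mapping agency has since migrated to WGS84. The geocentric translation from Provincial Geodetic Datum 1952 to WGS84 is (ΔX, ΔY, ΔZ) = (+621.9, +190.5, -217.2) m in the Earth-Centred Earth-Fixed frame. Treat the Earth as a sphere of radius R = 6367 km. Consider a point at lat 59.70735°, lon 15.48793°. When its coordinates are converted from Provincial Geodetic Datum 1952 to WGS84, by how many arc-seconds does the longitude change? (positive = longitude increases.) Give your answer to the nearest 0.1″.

Δλ = 1.1″

sin φ = 0.863460, cos φ = 0.504417, sin λ = 0.267035, cos λ = 0.963687.
East component: ΔE = −sin λ·ΔX + cos λ·ΔY = −(0.267035)(621.9) + (0.963687)(190.5) = 17.51 m.
1° of latitude spans πR/180 = 111125 m; at latitude φ, 1° of longitude spans that × cos φ = 56053.4 m, so Δλ = 17.51 / 56053.4 × 3600 = 1.125″.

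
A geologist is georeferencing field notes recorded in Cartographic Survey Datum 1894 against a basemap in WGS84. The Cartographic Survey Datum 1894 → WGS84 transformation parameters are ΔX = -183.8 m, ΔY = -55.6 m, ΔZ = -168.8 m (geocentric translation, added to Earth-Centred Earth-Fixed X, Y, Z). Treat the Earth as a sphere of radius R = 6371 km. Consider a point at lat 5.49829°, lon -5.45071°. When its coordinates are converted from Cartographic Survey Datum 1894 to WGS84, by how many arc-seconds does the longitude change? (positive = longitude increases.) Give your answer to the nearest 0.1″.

sin φ = 0.095816, cos φ = 0.995399, sin λ = -0.094989, cos λ = 0.995478.
East component: ΔE = −sin λ·ΔX + cos λ·ΔY = −(-0.094989)(-183.8) + (0.995478)(-55.6) = -72.81 m.
1° of latitude spans πR/180 = 111195 m; at latitude φ, 1° of longitude spans that × cos φ = 110683.3 m, so Δλ = -72.81 / 110683.3 × 3600 = -2.368″.

Δλ = -2.4″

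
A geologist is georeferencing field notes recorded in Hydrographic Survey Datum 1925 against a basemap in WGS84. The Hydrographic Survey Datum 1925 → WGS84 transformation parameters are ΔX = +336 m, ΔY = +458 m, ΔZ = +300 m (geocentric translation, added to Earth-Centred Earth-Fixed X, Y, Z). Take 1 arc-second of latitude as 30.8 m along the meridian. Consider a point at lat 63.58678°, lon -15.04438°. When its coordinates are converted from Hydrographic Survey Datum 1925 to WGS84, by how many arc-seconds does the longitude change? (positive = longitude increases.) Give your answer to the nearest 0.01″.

Δλ = 38.65″

sin φ = 0.895609, cos φ = 0.444842, sin λ = -0.259567, cos λ = 0.965725.
East component: ΔE = −sin λ·ΔX + cos λ·ΔY = −(-0.259567)(336) + (0.965725)(458) = 529.52 m.
1° of latitude spans 3600 × 30.80 = 110880 m; at latitude φ, 1° of longitude spans that × cos φ = 49324.1 m, so Δλ = 529.52 / 49324.1 × 3600 = 38.648″.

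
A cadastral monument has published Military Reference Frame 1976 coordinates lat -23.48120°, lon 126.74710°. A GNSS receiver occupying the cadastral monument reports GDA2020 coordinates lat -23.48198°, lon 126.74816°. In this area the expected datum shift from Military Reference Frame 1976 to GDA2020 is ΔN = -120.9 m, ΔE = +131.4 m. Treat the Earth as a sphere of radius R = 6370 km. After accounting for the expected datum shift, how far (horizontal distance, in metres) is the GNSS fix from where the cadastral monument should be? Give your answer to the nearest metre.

41 m

Observed coordinate differences: Δφ = -0.00078°, Δλ = +0.00106°.
Converting to metres (1° lat = 111177 m, cos φ = 0.917191): observed ΔN = -86.7 m, observed ΔE = 108.1 m.
Subtracting the expected shift leaves a residual of -86.7 − (-120.9) = 34.2 m north and 108.1 − (131.4) = -23.3 m east.
Residual distance = √(34.2² + (-23.3)²) = 41.4 m.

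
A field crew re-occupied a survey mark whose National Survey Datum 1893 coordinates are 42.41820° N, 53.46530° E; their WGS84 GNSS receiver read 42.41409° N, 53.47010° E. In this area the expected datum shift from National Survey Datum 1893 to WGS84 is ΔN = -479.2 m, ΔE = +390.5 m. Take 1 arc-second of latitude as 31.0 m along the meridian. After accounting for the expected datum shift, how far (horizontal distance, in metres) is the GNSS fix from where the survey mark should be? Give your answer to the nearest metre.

21 m

Observed coordinate differences: Δφ = -0.00411°, Δλ = +0.00480°.
Converting to metres (1° lat = 111600 m, cos φ = 0.738241): observed ΔN = -458.7 m, observed ΔE = 395.5 m.
Subtracting the expected shift leaves a residual of -458.7 − (-479.2) = 20.5 m north and 395.5 − (390.5) = 5.0 m east.
Residual distance = √(20.5² + 5.0²) = 21.1 m.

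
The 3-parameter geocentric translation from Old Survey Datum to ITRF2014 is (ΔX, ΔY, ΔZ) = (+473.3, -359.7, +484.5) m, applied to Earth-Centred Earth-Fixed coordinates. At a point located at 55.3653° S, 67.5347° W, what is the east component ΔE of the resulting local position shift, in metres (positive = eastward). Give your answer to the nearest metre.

ΔE = 300 m

The local east axis at (φ, λ) is (−sin λ, cos λ, 0), so ΔE = −sin(-67.5347°)·473.3 + cos(-67.5347°)·(-359.7) = 299.93 m.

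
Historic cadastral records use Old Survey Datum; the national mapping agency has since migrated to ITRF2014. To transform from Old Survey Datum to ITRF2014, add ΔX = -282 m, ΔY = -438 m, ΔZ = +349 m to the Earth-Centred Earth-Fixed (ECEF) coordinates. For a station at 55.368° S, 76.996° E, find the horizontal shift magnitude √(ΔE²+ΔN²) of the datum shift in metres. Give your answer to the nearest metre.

270 m

At φ = -55.368°, λ = 76.996°: sin φ = -0.822819, cos φ = 0.568303, sin λ = 0.974354, cos λ = 0.225019.
ΔE = −sin λ·ΔX + cos λ·ΔY = −(0.974354)·(-282) + (0.225019)·(-438) = 176.21 m.
ΔN = −sin φ cos λ·ΔX − sin φ sin λ·ΔY + cos φ·ΔZ = −(-0.822819)(0.225019)(-282) − (-0.822819)(0.974354)(-438) + (0.568303)(349) = -205.03 m.
Horizontal magnitude = √(ΔE² + ΔN²) = √(176.21² + (-205.03)²) = 270.34 m.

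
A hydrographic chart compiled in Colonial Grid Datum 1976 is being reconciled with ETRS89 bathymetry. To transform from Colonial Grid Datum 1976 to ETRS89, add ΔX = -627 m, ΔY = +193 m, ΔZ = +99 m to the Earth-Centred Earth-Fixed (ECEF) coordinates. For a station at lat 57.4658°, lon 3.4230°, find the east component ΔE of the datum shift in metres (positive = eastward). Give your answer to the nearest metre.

At φ = 57.4658°, λ = 3.4230°: sin φ = 0.843071, cos φ = 0.537803, sin λ = 0.059707, cos λ = 0.998216.
ΔE = −sin λ·ΔX + cos λ·ΔY = −(0.059707)·(-627) + (0.998216)·(193) = 230.09 m.

ΔE = 230 m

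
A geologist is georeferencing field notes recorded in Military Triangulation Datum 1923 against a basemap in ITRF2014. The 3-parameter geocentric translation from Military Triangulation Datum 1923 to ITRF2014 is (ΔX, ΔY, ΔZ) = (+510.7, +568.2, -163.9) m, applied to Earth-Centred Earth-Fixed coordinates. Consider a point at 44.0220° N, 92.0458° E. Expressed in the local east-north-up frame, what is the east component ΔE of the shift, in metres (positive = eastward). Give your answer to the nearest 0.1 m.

ΔE = -530.7 m

The local east axis at (φ, λ) is (−sin λ, cos λ, 0), so ΔE = −sin(92.0458°)·510.7 + cos(92.0458°)·568.2 = -530.66 m.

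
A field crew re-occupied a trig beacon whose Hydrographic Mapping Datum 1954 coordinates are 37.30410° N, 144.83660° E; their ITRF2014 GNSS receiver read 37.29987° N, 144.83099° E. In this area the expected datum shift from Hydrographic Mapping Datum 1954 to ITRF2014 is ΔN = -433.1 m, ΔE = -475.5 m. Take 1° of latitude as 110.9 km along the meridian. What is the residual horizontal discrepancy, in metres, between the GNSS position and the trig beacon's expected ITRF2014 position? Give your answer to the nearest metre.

Observed coordinate differences: Δφ = -0.00423°, Δλ = -0.00561°.
Converting to metres (1° lat = 110900 m, cos φ = 0.795430): observed ΔN = -469.1 m, observed ΔE = -494.9 m.
Subtracting the expected shift leaves a residual of -469.1 − (-433.1) = -36.0 m north and -494.9 − (-475.5) = -19.4 m east.
Residual distance = √((-36.0)² + (-19.4)²) = 40.9 m.

41 m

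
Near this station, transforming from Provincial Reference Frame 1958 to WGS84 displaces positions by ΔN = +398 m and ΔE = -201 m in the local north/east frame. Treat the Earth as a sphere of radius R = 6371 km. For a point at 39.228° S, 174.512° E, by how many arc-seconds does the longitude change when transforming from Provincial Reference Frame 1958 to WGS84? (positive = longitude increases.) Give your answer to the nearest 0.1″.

At latitude -39.228°, cos φ = 0.774636.
One radian of longitude at latitude φ spans R cos φ, so Δλ = ΔE / (R cos φ) = -201.0 / (6371000 × 0.774636) = -4.0728e-05 rad = -8.401″.

Δλ = -8.4″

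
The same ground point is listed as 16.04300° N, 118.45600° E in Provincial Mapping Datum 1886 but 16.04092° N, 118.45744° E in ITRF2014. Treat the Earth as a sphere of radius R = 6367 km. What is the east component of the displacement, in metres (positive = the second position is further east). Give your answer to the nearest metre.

ΔE = 154 m

Δφ = 16.04092° − 16.04300° = -0.00208°; Δλ = 118.45744° − 118.45600° = +0.00144°.
1° along a meridian = πR/180 = 111125 m.
ΔN = Δφ × 111125 = -231.1 m; ΔE = Δλ × 111125 × cos(16.04300°) = +0.00144 × 111125 × 0.961055 = 153.8 m.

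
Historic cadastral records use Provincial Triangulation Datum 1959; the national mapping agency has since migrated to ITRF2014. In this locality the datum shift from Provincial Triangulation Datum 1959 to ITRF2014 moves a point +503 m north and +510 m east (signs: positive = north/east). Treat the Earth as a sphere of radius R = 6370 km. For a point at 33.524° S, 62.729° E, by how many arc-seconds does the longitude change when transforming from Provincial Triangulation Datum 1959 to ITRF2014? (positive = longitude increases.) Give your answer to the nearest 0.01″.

Δλ = 19.81″

At latitude -33.524°, cos φ = 0.833655.
One radian of longitude at latitude φ spans R cos φ, so Δλ = ΔE / (R cos φ) = 510.0 / (6370000 × 0.833655) = 9.6038e-05 rad = 19.809″.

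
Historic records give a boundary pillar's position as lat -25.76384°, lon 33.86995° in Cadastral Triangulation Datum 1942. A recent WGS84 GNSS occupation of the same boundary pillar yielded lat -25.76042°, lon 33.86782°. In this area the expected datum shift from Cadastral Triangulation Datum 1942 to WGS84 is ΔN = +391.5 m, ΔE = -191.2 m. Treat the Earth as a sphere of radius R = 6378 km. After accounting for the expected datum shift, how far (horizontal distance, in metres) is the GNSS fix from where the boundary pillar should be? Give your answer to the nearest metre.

25 m

Observed coordinate differences: Δφ = +0.00342°, Δλ = -0.00213°.
Converting to metres (1° lat = 111317 m, cos φ = 0.900593): observed ΔN = 380.7 m, observed ΔE = -213.5 m.
Subtracting the expected shift leaves a residual of 380.7 − (391.5) = -10.8 m north and -213.5 − (-191.2) = -22.3 m east.
Residual distance = √((-10.8)² + (-22.3)²) = 24.8 m.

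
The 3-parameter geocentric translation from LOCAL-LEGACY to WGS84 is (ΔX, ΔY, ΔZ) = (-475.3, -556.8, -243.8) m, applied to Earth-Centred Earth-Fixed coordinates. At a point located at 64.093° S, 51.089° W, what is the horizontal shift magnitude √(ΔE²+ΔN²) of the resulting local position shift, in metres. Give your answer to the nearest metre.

720 m

At φ = -64.093°, λ = -51.089°: sin φ = -0.899504, cos φ = 0.436912, sin λ = -0.778123, cos λ = 0.628112.
ΔE = −sin λ·ΔX + cos λ·ΔY = −(-0.778123)·(-475.3) + (0.628112)·(-556.8) = -719.57 m.
ΔN = −sin φ cos λ·ΔX − sin φ sin λ·ΔY + cos φ·ΔZ = −(-0.899504)(0.628112)(-475.3) − (-0.899504)(-0.778123)(-556.8) + (0.436912)(-243.8) = 14.66 m.
Horizontal magnitude = √(ΔE² + ΔN²) = √((-719.57)² + 14.66²) = 719.72 m.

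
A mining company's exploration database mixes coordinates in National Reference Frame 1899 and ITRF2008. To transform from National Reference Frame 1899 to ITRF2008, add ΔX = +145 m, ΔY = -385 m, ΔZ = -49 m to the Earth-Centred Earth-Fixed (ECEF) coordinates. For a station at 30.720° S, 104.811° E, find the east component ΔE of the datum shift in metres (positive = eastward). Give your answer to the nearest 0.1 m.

ΔE = -41.8 m

The local east axis at (φ, λ) is (−sin λ, cos λ, 0), so ΔE = −sin(104.811°)·145 + cos(104.811°)·(-385) = -41.76 m.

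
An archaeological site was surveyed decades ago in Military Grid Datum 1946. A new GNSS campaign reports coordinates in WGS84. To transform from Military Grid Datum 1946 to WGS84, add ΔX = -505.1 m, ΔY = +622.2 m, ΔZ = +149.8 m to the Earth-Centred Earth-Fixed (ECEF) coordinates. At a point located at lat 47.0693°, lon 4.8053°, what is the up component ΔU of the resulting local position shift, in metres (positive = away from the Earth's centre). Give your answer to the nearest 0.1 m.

At φ = 47.0693°, λ = 4.8053°: sin φ = 0.732178, cos φ = 0.681113, sin λ = 0.083770, cos λ = 0.996485.
ΔU = cos φ cos λ·ΔX + cos φ sin λ·ΔY + sin φ·ΔZ = (0.681113)(0.996485)(-505.1) + (0.681113)(0.083770)(622.2) + (0.732178)(149.8) = -197.64 m.

ΔU = -197.6 m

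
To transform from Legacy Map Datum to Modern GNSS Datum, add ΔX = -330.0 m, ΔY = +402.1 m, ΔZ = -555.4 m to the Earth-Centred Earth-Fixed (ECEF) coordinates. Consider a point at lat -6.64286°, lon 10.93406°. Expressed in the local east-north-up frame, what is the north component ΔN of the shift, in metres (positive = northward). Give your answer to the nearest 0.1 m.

ΔN = -580.3 m

At φ = -6.64286°, λ = 10.93406°: sin φ = -0.115680, cos φ = 0.993287, sin λ = 0.189679, cos λ = 0.981846.
ΔN = −sin φ cos λ·ΔX − sin φ sin λ·ΔY + cos φ·ΔZ = −(-0.115680)(0.981846)(-330.0) − (-0.115680)(0.189679)(402.1) + (0.993287)(-555.4) = -580.33 m.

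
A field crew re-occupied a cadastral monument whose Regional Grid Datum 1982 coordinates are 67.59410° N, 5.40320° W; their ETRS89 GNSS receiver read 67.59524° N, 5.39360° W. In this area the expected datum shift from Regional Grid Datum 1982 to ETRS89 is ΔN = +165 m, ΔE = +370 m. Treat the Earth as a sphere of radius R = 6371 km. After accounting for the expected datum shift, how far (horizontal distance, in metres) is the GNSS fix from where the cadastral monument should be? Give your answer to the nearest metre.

Observed coordinate differences: Δφ = +0.00114°, Δλ = +0.00960°.
Converting to metres (1° lat = 111195 m, cos φ = 0.381166): observed ΔN = 126.8 m, observed ΔE = 406.9 m.
Subtracting the expected shift leaves a residual of 126.8 − (165) = -38.2 m north and 406.9 − (370) = 36.9 m east.
Residual distance = √((-38.2)² + 36.9²) = 53.1 m.

53 m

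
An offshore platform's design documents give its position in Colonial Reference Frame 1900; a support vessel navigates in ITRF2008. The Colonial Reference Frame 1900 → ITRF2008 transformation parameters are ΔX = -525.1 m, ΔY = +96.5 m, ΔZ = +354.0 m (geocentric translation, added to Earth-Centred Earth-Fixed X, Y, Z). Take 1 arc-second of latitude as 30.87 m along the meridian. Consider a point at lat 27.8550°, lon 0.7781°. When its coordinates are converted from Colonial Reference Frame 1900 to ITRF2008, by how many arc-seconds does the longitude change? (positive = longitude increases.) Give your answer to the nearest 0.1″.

Δλ = 3.8″

sin φ = 0.467236, cos φ = 0.884133, sin λ = 0.013580, cos λ = 0.999908.
East component: ΔE = −sin λ·ΔX + cos λ·ΔY = −(0.013580)(-525.1) + (0.999908)(96.5) = 103.62 m.
1° of latitude spans 3600 × 30.87 = 111132 m; at latitude φ, 1° of longitude spans that × cos φ = 98255.5 m, so Δλ = 103.62 / 98255.5 × 3600 = 3.797″.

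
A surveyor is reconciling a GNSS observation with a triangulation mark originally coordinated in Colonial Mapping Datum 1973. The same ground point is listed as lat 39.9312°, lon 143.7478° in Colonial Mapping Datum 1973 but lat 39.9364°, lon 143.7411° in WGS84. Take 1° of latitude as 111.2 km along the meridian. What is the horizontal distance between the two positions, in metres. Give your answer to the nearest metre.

Δφ = 39.9364° − 39.9312° = +0.0052°; Δλ = 143.7411° − 143.7478° = -0.0067°.
ΔN = Δφ × 111200 = 578.2 m; ΔE = Δλ × 111200 × cos(39.9312°) = -0.0067 × 111200 × 0.766816 = -571.3 m.
Distance = √(ΔE² + ΔN²) = √((-571.3)² + 578.2²) = 812.9 m.

813 m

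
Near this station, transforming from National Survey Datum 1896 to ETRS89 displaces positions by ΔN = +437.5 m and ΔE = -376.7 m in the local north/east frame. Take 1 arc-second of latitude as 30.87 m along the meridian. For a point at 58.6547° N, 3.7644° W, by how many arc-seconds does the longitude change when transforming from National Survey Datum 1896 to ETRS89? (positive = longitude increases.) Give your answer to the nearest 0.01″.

At latitude 58.6547°, cos φ = 0.520195.
1″ of longitude at this latitude = 30.87 × cos φ = 16.0584 m, so Δλ = -376.7 / 16.0584 = -23.458″.

Δλ = -23.46″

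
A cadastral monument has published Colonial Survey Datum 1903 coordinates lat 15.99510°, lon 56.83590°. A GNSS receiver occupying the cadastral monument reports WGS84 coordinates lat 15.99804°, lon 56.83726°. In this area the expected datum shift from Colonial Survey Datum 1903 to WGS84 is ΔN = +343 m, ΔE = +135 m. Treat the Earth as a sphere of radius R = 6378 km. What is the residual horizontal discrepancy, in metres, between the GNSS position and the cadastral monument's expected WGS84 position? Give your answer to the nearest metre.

Observed coordinate differences: Δφ = +0.00294°, Δλ = +0.00136°.
Converting to metres (1° lat = 111317 m, cos φ = 0.961285): observed ΔN = 327.3 m, observed ΔE = 145.5 m.
Subtracting the expected shift leaves a residual of 327.3 − (343) = -15.7 m north and 145.5 − (135) = 10.5 m east.
Residual distance = √((-15.7)² + 10.5²) = 18.9 m.

19 m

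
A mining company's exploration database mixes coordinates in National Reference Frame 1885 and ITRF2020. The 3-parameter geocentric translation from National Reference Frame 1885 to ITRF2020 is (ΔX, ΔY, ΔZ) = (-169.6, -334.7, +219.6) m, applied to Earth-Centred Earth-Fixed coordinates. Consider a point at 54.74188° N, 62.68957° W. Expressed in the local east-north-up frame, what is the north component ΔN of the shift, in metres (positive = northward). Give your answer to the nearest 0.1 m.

ΔN = -52.5 m

The local north axis is (−sin φ cos λ, −sin φ sin λ, cos φ), giving ΔN = 63.540 − 242.839 + 126.766 = -52.53 m.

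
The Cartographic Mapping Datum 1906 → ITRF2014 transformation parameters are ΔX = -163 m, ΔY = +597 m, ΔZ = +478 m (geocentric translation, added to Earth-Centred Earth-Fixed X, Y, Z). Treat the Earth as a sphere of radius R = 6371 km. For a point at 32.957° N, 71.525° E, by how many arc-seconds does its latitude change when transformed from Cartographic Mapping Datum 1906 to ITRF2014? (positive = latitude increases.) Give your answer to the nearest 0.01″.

sin φ = 0.544009, cos φ = 0.839079, sin λ = 0.948462, cos λ = 0.316891.
North component: ΔN = −sin φ cos λ·ΔX − sin φ sin λ·ΔY + cos φ·ΔZ = −(0.544009)(0.316891)(-163) − (0.544009)(0.948462)(597) + (0.839079)(478) = 121.14 m.
1° of latitude spans πR/180 = 111195 m, so Δφ = 121.14 / 111195 × 3600 = 3.922″.

Δφ = 3.92″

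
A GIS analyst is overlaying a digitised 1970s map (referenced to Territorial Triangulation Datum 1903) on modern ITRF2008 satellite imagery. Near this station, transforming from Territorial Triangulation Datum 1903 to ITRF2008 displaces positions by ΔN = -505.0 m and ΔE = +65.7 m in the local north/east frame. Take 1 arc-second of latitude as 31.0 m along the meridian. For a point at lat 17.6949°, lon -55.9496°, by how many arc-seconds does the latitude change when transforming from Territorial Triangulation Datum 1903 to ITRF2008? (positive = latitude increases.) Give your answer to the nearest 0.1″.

Δφ = -16.3″

1″ of latitude = 31.00 m, so Δφ = -505.0 / 31.00 = -16.290″.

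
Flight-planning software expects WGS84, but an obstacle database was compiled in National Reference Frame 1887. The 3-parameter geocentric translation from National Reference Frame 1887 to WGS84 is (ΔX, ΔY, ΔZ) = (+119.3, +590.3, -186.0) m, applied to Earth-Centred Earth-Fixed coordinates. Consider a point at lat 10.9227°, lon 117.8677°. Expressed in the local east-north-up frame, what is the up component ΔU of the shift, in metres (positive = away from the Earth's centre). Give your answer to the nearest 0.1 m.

The local up (radial) axis is (cos φ cos λ, cos φ sin λ, sin φ), giving ΔU = -54.754 + 512.389 − 35.244 = 422.39 m.

ΔU = 422.4 m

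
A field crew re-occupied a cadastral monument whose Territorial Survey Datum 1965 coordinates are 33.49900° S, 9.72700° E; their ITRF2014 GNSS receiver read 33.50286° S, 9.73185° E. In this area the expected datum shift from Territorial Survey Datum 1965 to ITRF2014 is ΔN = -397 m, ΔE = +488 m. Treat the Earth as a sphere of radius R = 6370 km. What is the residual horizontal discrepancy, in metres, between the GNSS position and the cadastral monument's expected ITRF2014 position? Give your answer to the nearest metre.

Observed coordinate differences: Δφ = -0.00386°, Δλ = +0.00485°.
Converting to metres (1° lat = 111177 m, cos φ = 0.833895): observed ΔN = -429.1 m, observed ΔE = 449.6 m.
Subtracting the expected shift leaves a residual of -429.1 − (-397) = -32.1 m north and 449.6 − (488) = -38.4 m east.
Residual distance = √((-32.1)² + (-38.4)²) = 50.0 m.

50 m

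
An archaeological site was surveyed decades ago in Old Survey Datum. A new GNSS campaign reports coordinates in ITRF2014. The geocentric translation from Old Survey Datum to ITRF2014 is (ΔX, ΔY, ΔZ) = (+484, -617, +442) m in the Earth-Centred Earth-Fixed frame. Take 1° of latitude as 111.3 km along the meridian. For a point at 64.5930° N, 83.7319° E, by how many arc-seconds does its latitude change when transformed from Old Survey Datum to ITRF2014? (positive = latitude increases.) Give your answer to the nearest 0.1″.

Δφ = 22.5″

sin φ = 0.903283, cos φ = 0.429045, sin λ = 0.994022, cos λ = 0.109181.
North component: ΔN = −sin φ cos λ·ΔX − sin φ sin λ·ΔY + cos φ·ΔZ = −(0.903283)(0.109181)(484) − (0.903283)(0.994022)(-617) + (0.429045)(442) = 695.90 m.
1° of latitude spans 111300 m, so Δφ = 695.90 / 111300 × 3600 = 22.509″.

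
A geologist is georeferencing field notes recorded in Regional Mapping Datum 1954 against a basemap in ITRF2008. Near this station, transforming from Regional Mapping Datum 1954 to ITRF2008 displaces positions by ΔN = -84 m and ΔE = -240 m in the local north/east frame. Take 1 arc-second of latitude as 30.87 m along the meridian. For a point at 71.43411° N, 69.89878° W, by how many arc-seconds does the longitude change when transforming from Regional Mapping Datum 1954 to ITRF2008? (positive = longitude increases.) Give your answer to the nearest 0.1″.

Δλ = -24.4″

At latitude 71.43411°, cos φ = 0.318395.
1″ of longitude at this latitude = 30.87 × cos φ = 9.8289 m, so Δλ = -240.0 / 9.8289 = -24.418″.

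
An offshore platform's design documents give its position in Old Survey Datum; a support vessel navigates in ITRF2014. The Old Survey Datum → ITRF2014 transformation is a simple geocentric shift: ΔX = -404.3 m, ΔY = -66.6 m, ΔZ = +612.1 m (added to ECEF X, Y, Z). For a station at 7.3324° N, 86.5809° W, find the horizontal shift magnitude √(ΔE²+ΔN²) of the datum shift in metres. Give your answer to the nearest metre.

The local east axis at (φ, λ) is (−sin λ, cos λ, 0), so ΔE = −sin(-86.5809°)·(-404.3) + cos(-86.5809°)·(-66.6) = -407.55 m.
The local north axis is (−sin φ cos λ, −sin φ sin λ, cos φ), giving ΔN = 3.077 − 8.485 + 607.095 = 601.69 m.
Horizontal magnitude = √(ΔE² + ΔN²) = √((-407.55)² + 601.69²) = 726.72 m.

727 m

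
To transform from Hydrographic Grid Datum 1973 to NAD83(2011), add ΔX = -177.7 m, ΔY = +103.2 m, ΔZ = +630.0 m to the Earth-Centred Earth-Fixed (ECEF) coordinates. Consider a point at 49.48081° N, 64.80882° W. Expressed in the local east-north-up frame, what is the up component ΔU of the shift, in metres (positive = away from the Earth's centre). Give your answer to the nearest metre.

The local up (radial) axis is (cos φ cos λ, cos φ sin λ, sin φ), giving ΔU = -49.141 − 60.672 + 478.919 = 369.11 m.

ΔU = 369 m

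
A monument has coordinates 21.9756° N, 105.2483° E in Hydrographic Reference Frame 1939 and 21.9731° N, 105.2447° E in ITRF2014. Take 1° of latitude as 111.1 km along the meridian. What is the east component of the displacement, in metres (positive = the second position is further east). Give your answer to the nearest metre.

Δφ = 21.9731° − 21.9756° = -0.0025°; Δλ = 105.2447° − 105.2483° = -0.0036°.
ΔN = Δφ × 111100 = -277.8 m; ΔE = Δλ × 111100 × cos(21.9756°) = -0.0036 × 111100 × 0.927343 = -370.9 m.

ΔE = -371 m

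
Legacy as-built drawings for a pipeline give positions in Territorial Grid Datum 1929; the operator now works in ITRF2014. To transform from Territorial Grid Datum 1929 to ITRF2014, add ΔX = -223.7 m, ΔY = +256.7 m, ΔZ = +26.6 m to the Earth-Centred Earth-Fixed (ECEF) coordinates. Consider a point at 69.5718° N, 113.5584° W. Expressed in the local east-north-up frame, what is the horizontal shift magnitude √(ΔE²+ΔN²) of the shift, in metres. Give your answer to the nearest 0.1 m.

At φ = 69.5718°, λ = -113.5584°: sin φ = 0.937110, cos φ = 0.349033, sin λ = -0.916653, cos λ = -0.399684.
ΔE = −sin λ·ΔX + cos λ·ΔY = −(-0.916653)·(-223.7) + (-0.399684)·(256.7) = -307.65 m.
ΔN = −sin φ cos λ·ΔX − sin φ sin λ·ΔY + cos φ·ΔZ = −(0.937110)(-0.399684)(-223.7) − (0.937110)(-0.916653)(256.7) + (0.349033)(26.6) = 146.00 m.
Horizontal magnitude = √(ΔE² + ΔN²) = √((-307.65)² + 146.00²) = 340.54 m.

340.5 m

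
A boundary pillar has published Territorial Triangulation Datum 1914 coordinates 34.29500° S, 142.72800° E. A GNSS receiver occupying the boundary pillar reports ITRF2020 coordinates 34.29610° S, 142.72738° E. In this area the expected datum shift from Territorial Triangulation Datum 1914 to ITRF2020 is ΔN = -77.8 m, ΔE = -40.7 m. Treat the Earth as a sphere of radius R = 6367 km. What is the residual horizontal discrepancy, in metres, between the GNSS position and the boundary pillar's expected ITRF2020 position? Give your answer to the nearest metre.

Observed coordinate differences: Δφ = -0.00110°, Δλ = -0.00062°.
Converting to metres (1° lat = 111125 m, cos φ = 0.826147): observed ΔN = -122.2 m, observed ΔE = -56.9 m.
Subtracting the expected shift leaves a residual of -122.2 − (-77.8) = -44.4 m north and -56.9 − (-40.7) = -16.2 m east.
Residual distance = √((-44.4)² + (-16.2)²) = 47.3 m.

47 m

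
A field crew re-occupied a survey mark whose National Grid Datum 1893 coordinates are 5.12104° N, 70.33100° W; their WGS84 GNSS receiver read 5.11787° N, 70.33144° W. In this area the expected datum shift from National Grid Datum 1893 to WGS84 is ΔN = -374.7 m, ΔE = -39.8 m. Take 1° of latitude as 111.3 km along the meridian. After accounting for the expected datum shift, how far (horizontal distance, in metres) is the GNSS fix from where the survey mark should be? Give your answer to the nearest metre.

24 m

Observed coordinate differences: Δφ = -0.00317°, Δλ = -0.00044°.
Converting to metres (1° lat = 111300 m, cos φ = 0.996008): observed ΔN = -352.8 m, observed ΔE = -48.8 m.
Subtracting the expected shift leaves a residual of -352.8 − (-374.7) = 21.9 m north and -48.8 − (-39.8) = -9.0 m east.
Residual distance = √(21.9² + (-9.0)²) = 23.6 m.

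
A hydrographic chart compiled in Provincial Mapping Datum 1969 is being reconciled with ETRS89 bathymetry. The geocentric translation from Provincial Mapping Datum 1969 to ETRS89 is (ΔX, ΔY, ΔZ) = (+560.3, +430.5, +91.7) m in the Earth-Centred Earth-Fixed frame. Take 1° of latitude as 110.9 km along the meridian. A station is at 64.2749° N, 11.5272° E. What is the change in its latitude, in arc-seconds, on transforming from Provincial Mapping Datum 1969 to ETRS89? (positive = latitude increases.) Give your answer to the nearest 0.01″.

sin φ = 0.900887, cos φ = 0.434054, sin λ = 0.199833, cos λ = 0.979830.
North component: ΔN = −sin φ cos λ·ΔX − sin φ sin λ·ΔY + cos φ·ΔZ = −(0.900887)(0.979830)(560.3) − (0.900887)(0.199833)(430.5) + (0.434054)(91.7) = -532.28 m.
1° of latitude spans 110900 m, so Δφ = -532.28 / 110900 × 3600 = -17.279″.

Δφ = -17.28″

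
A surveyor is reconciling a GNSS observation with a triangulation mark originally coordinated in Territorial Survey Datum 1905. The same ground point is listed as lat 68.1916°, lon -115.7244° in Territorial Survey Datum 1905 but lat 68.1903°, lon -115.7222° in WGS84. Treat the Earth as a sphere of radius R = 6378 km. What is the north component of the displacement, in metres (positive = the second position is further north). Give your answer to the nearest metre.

ΔN = -145 m

Δφ = 68.1903° − 68.1916° = -0.0013°; Δλ = -115.7222° − -115.7244° = +0.0022°.
1° along a meridian = πR/180 = 111317 m.
ΔN = Δφ × 111317 = -144.7 m; ΔE = Δλ × 111317 × cos(68.1916°) = +0.0022 × 111317 × 0.371504 = 91.0 m.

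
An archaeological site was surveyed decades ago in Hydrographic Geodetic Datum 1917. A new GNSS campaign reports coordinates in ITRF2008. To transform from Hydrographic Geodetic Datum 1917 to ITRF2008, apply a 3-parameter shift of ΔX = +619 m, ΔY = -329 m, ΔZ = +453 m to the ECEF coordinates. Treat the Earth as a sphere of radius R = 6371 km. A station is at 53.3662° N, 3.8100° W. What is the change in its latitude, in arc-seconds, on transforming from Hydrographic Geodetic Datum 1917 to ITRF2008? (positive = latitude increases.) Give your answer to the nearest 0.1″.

sin φ = 0.802466, cos φ = 0.596698, sin λ = -0.066448, cos λ = 0.997790.
North component: ΔN = −sin φ cos λ·ΔX − sin φ sin λ·ΔY + cos φ·ΔZ = −(0.802466)(0.997790)(619) − (0.802466)(-0.066448)(-329) + (0.596698)(453) = -242.87 m.
1° of latitude spans πR/180 = 111195 m, so Δφ = -242.87 / 111195 × 3600 = -7.863″.

Δφ = -7.9″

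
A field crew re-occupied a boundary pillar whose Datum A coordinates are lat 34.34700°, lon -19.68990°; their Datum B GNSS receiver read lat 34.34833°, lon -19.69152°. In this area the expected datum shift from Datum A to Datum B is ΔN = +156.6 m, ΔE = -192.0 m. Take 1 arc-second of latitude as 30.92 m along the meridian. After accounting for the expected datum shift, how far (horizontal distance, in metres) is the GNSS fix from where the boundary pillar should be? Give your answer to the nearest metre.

44 m

Observed coordinate differences: Δφ = +0.00133°, Δλ = -0.00162°.
Converting to metres (1° lat = 111312 m, cos φ = 0.825636): observed ΔN = 148.0 m, observed ΔE = -148.9 m.
Subtracting the expected shift leaves a residual of 148.0 − (156.6) = -8.6 m north and -148.9 − (-192.0) = 43.1 m east.
Residual distance = √((-8.6)² + 43.1²) = 44.0 m.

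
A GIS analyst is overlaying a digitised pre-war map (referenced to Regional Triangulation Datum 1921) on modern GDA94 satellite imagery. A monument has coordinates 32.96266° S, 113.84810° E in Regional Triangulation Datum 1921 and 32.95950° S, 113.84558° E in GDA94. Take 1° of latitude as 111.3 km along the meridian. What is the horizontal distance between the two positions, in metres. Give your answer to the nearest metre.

Δφ = -32.95950° − -32.96266° = +0.00316°; Δλ = 113.84558° − 113.84810° = -0.00252°.
ΔN = Δφ × 111300 = 351.7 m; ΔE = Δλ × 111300 × cos(-32.96266°) = -0.00252 × 111300 × 0.839025 = -235.3 m.
Distance = √(ΔE² + ΔN²) = √((-235.3)² + 351.7²) = 423.2 m.

423 m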